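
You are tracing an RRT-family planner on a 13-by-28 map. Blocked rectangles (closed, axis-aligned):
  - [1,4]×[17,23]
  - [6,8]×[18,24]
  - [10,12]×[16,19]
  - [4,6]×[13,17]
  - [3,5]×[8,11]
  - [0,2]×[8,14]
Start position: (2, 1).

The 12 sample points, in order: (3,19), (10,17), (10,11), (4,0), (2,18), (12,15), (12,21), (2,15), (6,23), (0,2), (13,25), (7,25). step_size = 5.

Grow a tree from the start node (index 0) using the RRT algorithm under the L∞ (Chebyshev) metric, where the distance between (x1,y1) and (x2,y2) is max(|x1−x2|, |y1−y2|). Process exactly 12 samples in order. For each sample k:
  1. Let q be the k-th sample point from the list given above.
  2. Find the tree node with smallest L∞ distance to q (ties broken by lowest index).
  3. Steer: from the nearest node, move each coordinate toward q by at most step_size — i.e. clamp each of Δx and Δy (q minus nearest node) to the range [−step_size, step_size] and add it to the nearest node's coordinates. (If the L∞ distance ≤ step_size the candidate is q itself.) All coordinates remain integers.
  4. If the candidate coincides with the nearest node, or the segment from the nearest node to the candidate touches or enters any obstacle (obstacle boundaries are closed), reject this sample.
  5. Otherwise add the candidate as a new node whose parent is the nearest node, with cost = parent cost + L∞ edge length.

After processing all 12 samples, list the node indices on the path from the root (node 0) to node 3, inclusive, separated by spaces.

1. q=(3,19) nearest=0 d=18 new=(3,6) → add node 1 parent=0 cost=5
2. q=(10,17) nearest=1 d=11 new=(8,11) → blocked by [3,5]×[8,11], reject
3. q=(10,11) nearest=1 d=7 new=(8,11) → blocked by [3,5]×[8,11], reject
4. q=(4,0) nearest=0 d=2 new=(4,0) → add node 2 parent=0 cost=2
5. q=(2,18) nearest=1 d=12 new=(2,11) → blocked by [0,2]×[8,14], reject
6. q=(12,15) nearest=1 d=9 new=(8,11) → blocked by [3,5]×[8,11], reject
7. q=(12,21) nearest=1 d=15 new=(8,11) → blocked by [3,5]×[8,11], reject
8. q=(2,15) nearest=1 d=9 new=(2,11) → blocked by [0,2]×[8,14], reject
9. q=(6,23) nearest=1 d=17 new=(6,11) → blocked by [3,5]×[8,11], reject
10. q=(0,2) nearest=0 d=2 new=(0,2) → add node 3 parent=0 cost=2
11. q=(13,25) nearest=1 d=19 new=(8,11) → blocked by [3,5]×[8,11], reject
12. q=(7,25) nearest=1 d=19 new=(7,11) → blocked by [3,5]×[8,11], reject

Path: 0 3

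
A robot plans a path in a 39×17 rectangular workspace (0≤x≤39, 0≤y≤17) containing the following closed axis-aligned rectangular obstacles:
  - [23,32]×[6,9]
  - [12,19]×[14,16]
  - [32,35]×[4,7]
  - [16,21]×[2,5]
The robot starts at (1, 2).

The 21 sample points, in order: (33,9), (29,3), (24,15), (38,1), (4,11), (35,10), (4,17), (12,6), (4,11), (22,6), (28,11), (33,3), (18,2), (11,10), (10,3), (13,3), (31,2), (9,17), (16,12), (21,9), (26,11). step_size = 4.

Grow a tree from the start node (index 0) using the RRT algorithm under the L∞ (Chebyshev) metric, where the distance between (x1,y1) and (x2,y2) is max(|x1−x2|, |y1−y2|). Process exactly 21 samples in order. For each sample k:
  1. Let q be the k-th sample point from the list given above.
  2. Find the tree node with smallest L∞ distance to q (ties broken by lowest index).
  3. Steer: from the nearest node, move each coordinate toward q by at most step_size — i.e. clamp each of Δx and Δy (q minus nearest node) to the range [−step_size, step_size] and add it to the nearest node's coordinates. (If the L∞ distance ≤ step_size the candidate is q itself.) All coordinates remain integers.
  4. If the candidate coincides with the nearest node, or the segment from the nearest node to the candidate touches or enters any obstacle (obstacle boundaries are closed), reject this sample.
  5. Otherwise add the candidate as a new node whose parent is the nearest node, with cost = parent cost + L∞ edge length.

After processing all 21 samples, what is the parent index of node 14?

1. q=(33,9) nearest=0 d=32 new=(5,6) → add node 1 parent=0 cost=4
2. q=(29,3) nearest=1 d=24 new=(9,3) → add node 2 parent=1 cost=8
3. q=(24,15) nearest=2 d=15 new=(13,7) → add node 3 parent=2 cost=12
4. q=(38,1) nearest=3 d=25 new=(17,3) → blocked by [16,21]×[2,5], reject
5. q=(4,11) nearest=1 d=5 new=(4,10) → add node 4 parent=1 cost=8
6. q=(35,10) nearest=3 d=22 new=(17,10) → add node 5 parent=3 cost=16
7. q=(4,17) nearest=4 d=7 new=(4,14) → add node 6 parent=4 cost=12
8. q=(12,6) nearest=3 d=1 new=(12,6) → add node 7 parent=3 cost=13
9. q=(4,11) nearest=4 d=1 new=(4,11) → add node 8 parent=4 cost=9
10. q=(22,6) nearest=5 d=5 new=(21,6) → add node 9 parent=5 cost=20
11. q=(28,11) nearest=9 d=7 new=(25,10) → blocked by [23,32]×[6,9], reject
12. q=(33,3) nearest=9 d=12 new=(25,3) → add node 10 parent=9 cost=24
13. q=(18,2) nearest=9 d=4 new=(18,2) → blocked by [16,21]×[2,5], reject
14. q=(11,10) nearest=3 d=3 new=(11,10) → add node 11 parent=3 cost=15
15. q=(10,3) nearest=2 d=1 new=(10,3) → add node 12 parent=2 cost=9
16. q=(13,3) nearest=7 d=3 new=(13,3) → add node 13 parent=7 cost=16
17. q=(31,2) nearest=10 d=6 new=(29,2) → add node 14 parent=10 cost=28
18. q=(9,17) nearest=6 d=5 new=(8,17) → add node 15 parent=6 cost=16
19. q=(16,12) nearest=5 d=2 new=(16,12) → add node 16 parent=5 cost=18
20. q=(21,9) nearest=9 d=3 new=(21,9) → add node 17 parent=9 cost=23
21. q=(26,11) nearest=9 d=5 new=(25,10) → blocked by [23,32]×[6,9], reject

Parent of node 14: 10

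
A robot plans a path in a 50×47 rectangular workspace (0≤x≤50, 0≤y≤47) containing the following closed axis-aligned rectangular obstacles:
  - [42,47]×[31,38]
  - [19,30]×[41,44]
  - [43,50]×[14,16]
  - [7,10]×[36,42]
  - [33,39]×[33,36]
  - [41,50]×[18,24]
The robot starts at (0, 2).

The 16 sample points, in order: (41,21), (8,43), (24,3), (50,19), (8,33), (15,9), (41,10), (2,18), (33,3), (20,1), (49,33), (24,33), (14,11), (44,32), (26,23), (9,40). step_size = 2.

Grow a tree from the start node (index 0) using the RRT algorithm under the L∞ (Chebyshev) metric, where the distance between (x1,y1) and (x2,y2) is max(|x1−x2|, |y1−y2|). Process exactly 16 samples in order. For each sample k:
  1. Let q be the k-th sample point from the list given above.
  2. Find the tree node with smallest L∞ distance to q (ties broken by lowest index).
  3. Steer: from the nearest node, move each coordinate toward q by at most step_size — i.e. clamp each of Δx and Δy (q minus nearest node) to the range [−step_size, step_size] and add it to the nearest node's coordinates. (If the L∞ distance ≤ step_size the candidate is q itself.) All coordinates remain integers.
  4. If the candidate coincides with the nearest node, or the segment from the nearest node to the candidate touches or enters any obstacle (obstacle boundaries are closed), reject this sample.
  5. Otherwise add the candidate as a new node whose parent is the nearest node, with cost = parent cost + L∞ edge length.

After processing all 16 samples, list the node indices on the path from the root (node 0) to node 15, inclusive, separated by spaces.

Path: 0 1 2 3 4 6 7 12 15

1. q=(41,21) nearest=0 d=41 new=(2,4) → add node 1 parent=0 cost=2
2. q=(8,43) nearest=1 d=39 new=(4,6) → add node 2 parent=1 cost=4
3. q=(24,3) nearest=2 d=20 new=(6,4) → add node 3 parent=2 cost=6
4. q=(50,19) nearest=3 d=44 new=(8,6) → add node 4 parent=3 cost=8
5. q=(8,33) nearest=2 d=27 new=(6,8) → add node 5 parent=2 cost=6
6. q=(15,9) nearest=4 d=7 new=(10,8) → add node 6 parent=4 cost=10
7. q=(41,10) nearest=6 d=31 new=(12,10) → add node 7 parent=6 cost=12
8. q=(2,18) nearest=5 d=10 new=(4,10) → add node 8 parent=5 cost=8
9. q=(33,3) nearest=7 d=21 new=(14,8) → add node 9 parent=7 cost=14
10. q=(20,1) nearest=9 d=7 new=(16,6) → add node 10 parent=9 cost=16
11. q=(49,33) nearest=10 d=33 new=(18,8) → add node 11 parent=10 cost=18
12. q=(24,33) nearest=7 d=23 new=(14,12) → add node 12 parent=7 cost=14
13. q=(14,11) nearest=12 d=1 new=(14,11) → add node 13 parent=12 cost=15
14. q=(44,32) nearest=11 d=26 new=(20,10) → add node 14 parent=11 cost=20
15. q=(26,23) nearest=12 d=12 new=(16,14) → add node 15 parent=12 cost=16
16. q=(9,40) nearest=15 d=26 new=(14,16) → add node 16 parent=15 cost=18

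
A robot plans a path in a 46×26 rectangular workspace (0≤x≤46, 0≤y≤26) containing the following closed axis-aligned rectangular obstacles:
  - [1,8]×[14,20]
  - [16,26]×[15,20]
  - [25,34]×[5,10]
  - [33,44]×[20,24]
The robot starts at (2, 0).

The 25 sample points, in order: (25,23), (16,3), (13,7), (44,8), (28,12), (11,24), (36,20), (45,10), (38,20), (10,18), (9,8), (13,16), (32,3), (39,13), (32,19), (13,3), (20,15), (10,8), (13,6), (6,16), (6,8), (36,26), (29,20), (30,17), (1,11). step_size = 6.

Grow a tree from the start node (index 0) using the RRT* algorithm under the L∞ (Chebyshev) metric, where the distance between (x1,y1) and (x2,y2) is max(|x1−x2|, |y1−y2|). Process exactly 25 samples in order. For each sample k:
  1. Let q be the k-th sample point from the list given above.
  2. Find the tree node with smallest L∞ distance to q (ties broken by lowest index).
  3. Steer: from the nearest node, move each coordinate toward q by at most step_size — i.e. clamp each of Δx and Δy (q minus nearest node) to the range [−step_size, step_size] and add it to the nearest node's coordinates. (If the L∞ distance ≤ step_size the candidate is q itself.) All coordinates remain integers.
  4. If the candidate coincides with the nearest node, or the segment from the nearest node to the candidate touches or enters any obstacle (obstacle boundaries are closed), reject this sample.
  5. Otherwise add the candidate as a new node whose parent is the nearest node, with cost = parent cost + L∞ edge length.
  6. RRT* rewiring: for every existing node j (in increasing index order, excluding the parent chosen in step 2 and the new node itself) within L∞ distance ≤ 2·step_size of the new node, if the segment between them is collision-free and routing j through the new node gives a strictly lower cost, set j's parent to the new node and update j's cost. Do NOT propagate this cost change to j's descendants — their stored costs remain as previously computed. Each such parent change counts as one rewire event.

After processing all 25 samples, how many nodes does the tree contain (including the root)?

Node count: 20

1. q=(25,23) nearest=0 d=23 new=(8,6) → add node 1 parent=0 cost=6
2. q=(16,3) nearest=1 d=8 new=(14,3) → add node 2 parent=1 cost=12
3. q=(13,7) nearest=2 d=4 new=(13,7) → add node 3 parent=2 cost=16
4. q=(44,8) nearest=2 d=30 new=(20,8) → add node 4 parent=2 cost=18
5. q=(28,12) nearest=4 d=8 new=(26,12) → add node 5 parent=4 cost=24
6. q=(11,24) nearest=5 d=15 new=(20,18) → blocked by [16,26]×[15,20], reject
7. q=(36,20) nearest=5 d=10 new=(32,18) → add node 6 parent=5 cost=30
8. q=(45,10) nearest=6 d=13 new=(38,12) → add node 7 parent=6 cost=36
9. q=(38,20) nearest=6 d=6 new=(38,20) → blocked by [33,44]×[20,24], reject
10. q=(10,18) nearest=4 d=10 new=(14,14) → add node 8 parent=4 cost=24
11. q=(9,8) nearest=1 d=2 new=(9,8) → add node 9 parent=1 cost=8; rewire 3→9 (12<16); rewire 8→9 (14<24)
12. q=(13,16) nearest=8 d=2 new=(13,16) → add node 10 parent=8 cost=16
13. q=(32,3) nearest=5 d=9 new=(32,6) → blocked by [25,34]×[5,10], reject
14. q=(39,13) nearest=7 d=1 new=(39,13) → add node 11 parent=7 cost=37
15. q=(32,19) nearest=6 d=1 new=(32,19) → add node 12 parent=6 cost=31
16. q=(13,3) nearest=2 d=1 new=(13,3) → add node 13 parent=2 cost=13
17. q=(20,15) nearest=5 d=6 new=(20,15) → blocked by [16,26]×[15,20], reject
18. q=(10,8) nearest=9 d=1 new=(10,8) → add node 14 parent=9 cost=9
19. q=(13,6) nearest=3 d=1 new=(13,6) → add node 15 parent=3 cost=13
20. q=(6,16) nearest=10 d=7 new=(7,16) → blocked by [1,8]×[14,20], reject
21. q=(6,8) nearest=1 d=2 new=(6,8) → add node 16 parent=1 cost=8
22. q=(36,26) nearest=12 d=7 new=(36,25) → blocked by [33,44]×[20,24], reject
23. q=(29,20) nearest=6 d=3 new=(29,20) → add node 17 parent=6 cost=33
24. q=(30,17) nearest=6 d=2 new=(30,17) → add node 18 parent=6 cost=32
25. q=(1,11) nearest=16 d=5 new=(1,11) → add node 19 parent=16 cost=13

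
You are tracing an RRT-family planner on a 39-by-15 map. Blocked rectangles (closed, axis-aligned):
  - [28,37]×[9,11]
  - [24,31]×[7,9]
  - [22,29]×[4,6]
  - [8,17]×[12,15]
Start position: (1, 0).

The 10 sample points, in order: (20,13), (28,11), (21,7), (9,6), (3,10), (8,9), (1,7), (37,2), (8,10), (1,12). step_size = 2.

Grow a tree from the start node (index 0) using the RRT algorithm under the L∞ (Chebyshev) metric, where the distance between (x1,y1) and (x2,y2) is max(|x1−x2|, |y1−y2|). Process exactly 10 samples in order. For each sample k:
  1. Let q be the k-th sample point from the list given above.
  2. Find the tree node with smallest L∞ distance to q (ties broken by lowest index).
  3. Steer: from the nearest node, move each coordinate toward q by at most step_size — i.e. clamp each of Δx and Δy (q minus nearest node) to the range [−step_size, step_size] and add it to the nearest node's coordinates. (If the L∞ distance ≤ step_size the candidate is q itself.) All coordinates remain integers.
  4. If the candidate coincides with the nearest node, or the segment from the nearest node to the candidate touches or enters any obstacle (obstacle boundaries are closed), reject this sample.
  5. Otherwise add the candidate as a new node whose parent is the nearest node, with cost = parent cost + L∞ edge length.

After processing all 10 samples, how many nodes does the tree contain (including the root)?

1. q=(20,13) nearest=0 d=19 new=(3,2) → add node 1 parent=0 cost=2
2. q=(28,11) nearest=1 d=25 new=(5,4) → add node 2 parent=1 cost=4
3. q=(21,7) nearest=2 d=16 new=(7,6) → add node 3 parent=2 cost=6
4. q=(9,6) nearest=3 d=2 new=(9,6) → add node 4 parent=3 cost=8
5. q=(3,10) nearest=3 d=4 new=(5,8) → add node 5 parent=3 cost=8
6. q=(8,9) nearest=3 d=3 new=(8,8) → add node 6 parent=3 cost=8
7. q=(1,7) nearest=2 d=4 new=(3,6) → add node 7 parent=2 cost=6
8. q=(37,2) nearest=4 d=28 new=(11,4) → add node 8 parent=4 cost=10
9. q=(8,10) nearest=6 d=2 new=(8,10) → add node 9 parent=6 cost=10
10. q=(1,12) nearest=5 d=4 new=(3,10) → add node 10 parent=5 cost=10

Node count: 11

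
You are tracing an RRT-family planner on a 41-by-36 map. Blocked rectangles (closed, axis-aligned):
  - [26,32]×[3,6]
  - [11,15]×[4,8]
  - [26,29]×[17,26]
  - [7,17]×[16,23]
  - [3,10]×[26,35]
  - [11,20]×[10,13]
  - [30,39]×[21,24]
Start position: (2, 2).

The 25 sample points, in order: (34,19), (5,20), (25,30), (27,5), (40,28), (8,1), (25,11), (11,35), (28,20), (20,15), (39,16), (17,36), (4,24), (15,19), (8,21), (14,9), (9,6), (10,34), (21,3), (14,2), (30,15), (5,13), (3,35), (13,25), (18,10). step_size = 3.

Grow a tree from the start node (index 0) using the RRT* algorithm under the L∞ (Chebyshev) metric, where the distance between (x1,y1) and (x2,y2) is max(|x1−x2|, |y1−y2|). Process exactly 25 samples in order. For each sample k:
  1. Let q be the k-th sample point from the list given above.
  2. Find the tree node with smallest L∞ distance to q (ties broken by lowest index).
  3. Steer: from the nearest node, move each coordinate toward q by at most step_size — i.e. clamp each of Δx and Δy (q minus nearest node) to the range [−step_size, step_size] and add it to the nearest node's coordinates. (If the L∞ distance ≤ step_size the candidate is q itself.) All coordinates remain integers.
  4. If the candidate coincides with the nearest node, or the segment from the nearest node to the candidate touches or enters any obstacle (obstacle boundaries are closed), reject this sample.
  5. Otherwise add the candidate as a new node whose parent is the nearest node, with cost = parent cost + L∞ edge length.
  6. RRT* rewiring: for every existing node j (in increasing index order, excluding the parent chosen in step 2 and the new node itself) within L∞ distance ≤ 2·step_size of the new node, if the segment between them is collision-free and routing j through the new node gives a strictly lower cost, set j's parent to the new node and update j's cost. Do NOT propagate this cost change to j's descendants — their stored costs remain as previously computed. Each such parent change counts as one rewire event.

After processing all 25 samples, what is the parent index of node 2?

Parent of node 2: 1

1. q=(34,19) nearest=0 d=32 new=(5,5) → add node 1 parent=0 cost=3
2. q=(5,20) nearest=1 d=15 new=(5,8) → add node 2 parent=1 cost=6
3. q=(25,30) nearest=2 d=22 new=(8,11) → add node 3 parent=2 cost=9
4. q=(27,5) nearest=3 d=19 new=(11,8) → blocked by [11,15]×[4,8], reject
5. q=(40,28) nearest=3 d=32 new=(11,14) → add node 4 parent=3 cost=12
6. q=(8,1) nearest=1 d=4 new=(8,2) → add node 5 parent=1 cost=6
7. q=(25,11) nearest=4 d=14 new=(14,11) → blocked by [11,20]×[10,13], reject
8. q=(11,35) nearest=4 d=21 new=(11,17) → blocked by [7,17]×[16,23], reject
9. q=(28,20) nearest=4 d=17 new=(14,17) → blocked by [7,17]×[16,23], reject
10. q=(20,15) nearest=4 d=9 new=(14,15) → add node 6 parent=4 cost=15
11. q=(39,16) nearest=6 d=25 new=(17,16) → blocked by [7,17]×[16,23], reject
12. q=(17,36) nearest=6 d=21 new=(17,18) → blocked by [7,17]×[16,23], reject
13. q=(4,24) nearest=4 d=10 new=(8,17) → blocked by [7,17]×[16,23], reject
14. q=(15,19) nearest=6 d=4 new=(15,18) → blocked by [7,17]×[16,23], reject
15. q=(8,21) nearest=6 d=6 new=(11,18) → blocked by [7,17]×[16,23], reject
16. q=(14,9) nearest=4 d=5 new=(14,11) → blocked by [11,20]×[10,13], reject
17. q=(9,6) nearest=1 d=4 new=(8,6) → add node 7 parent=1 cost=6
18. q=(10,34) nearest=6 d=19 new=(11,18) → blocked by [7,17]×[16,23], reject
19. q=(21,3) nearest=4 d=11 new=(14,11) → blocked by [11,20]×[10,13], reject
20. q=(14,2) nearest=5 d=6 new=(11,2) → add node 8 parent=5 cost=9
21. q=(30,15) nearest=6 d=16 new=(17,15) → add node 9 parent=6 cost=18
22. q=(5,13) nearest=3 d=3 new=(5,13) → add node 10 parent=3 cost=12
23. q=(3,35) nearest=6 d=20 new=(11,18) → blocked by [7,17]×[16,23], reject
24. q=(13,25) nearest=6 d=10 new=(13,18) → blocked by [7,17]×[16,23], reject
25. q=(18,10) nearest=6 d=5 new=(17,12) → blocked by [11,20]×[10,13], reject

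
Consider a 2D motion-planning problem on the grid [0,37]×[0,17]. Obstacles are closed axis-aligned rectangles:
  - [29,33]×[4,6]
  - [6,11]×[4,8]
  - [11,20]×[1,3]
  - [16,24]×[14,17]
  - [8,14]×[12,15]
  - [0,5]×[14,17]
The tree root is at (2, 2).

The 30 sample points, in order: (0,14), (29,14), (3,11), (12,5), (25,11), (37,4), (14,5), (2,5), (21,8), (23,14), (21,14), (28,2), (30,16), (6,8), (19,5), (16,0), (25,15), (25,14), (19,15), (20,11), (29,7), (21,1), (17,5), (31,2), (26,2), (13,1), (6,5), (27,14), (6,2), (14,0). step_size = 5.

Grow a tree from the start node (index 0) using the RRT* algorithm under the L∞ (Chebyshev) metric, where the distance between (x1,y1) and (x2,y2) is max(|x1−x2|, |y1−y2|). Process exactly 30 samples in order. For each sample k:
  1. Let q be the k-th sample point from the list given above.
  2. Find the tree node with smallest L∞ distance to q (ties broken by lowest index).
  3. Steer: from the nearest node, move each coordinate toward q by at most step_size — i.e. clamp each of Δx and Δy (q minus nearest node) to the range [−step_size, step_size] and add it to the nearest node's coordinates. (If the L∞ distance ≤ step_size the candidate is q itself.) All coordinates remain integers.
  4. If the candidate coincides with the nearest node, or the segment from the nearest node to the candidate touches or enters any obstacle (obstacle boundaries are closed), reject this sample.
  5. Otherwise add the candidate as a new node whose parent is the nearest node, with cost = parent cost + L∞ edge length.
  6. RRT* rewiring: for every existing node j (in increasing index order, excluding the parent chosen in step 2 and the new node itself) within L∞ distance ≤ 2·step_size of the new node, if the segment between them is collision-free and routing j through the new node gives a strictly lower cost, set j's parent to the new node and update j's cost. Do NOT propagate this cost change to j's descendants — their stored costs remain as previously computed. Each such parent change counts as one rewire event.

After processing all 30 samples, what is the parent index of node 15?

1. q=(0,14) nearest=0 d=12 new=(0,7) → add node 1 parent=0 cost=5
2. q=(29,14) nearest=0 d=27 new=(7,7) → blocked by [6,11]×[4,8], reject
3. q=(3,11) nearest=1 d=4 new=(3,11) → add node 2 parent=1 cost=9
4. q=(12,5) nearest=2 d=9 new=(8,6) → blocked by [6,11]×[4,8], reject
5. q=(25,11) nearest=2 d=22 new=(8,11) → add node 3 parent=2 cost=14
6. q=(37,4) nearest=3 d=29 new=(13,6) → blocked by [6,11]×[4,8], reject
7. q=(14,5) nearest=3 d=6 new=(13,6) → blocked by [6,11]×[4,8], reject
8. q=(2,5) nearest=1 d=2 new=(2,5) → add node 4 parent=1 cost=7; rewire 3→4 (13<14)
9. q=(21,8) nearest=3 d=13 new=(13,8) → add node 5 parent=3 cost=18
10. q=(23,14) nearest=5 d=10 new=(18,13) → add node 6 parent=5 cost=23
11. q=(21,14) nearest=6 d=3 new=(21,14) → blocked by [16,24]×[14,17], reject
12. q=(28,2) nearest=6 d=11 new=(23,8) → add node 7 parent=6 cost=28
13. q=(30,16) nearest=7 d=8 new=(28,13) → add node 8 parent=7 cost=33
14. q=(6,8) nearest=2 d=3 new=(6,8) → blocked by [6,11]×[4,8], reject
15. q=(19,5) nearest=7 d=4 new=(19,5) → add node 9 parent=7 cost=32
16. q=(16,0) nearest=9 d=5 new=(16,0) → blocked by [11,20]×[1,3], reject
17. q=(25,15) nearest=8 d=3 new=(25,15) → add node 10 parent=8 cost=36
18. q=(25,14) nearest=10 d=1 new=(25,14) → add node 11 parent=10 cost=37
19. q=(19,15) nearest=6 d=2 new=(19,15) → blocked by [16,24]×[14,17], reject
20. q=(20,11) nearest=6 d=2 new=(20,11) → add node 12 parent=6 cost=25; rewire 9→12 (31<32); rewire 11→12 (30<37)
21. q=(29,7) nearest=7 d=6 new=(28,7) → add node 13 parent=7 cost=33
22. q=(21,1) nearest=9 d=4 new=(21,1) → blocked by [11,20]×[1,3], reject
23. q=(17,5) nearest=9 d=2 new=(17,5) → add node 14 parent=9 cost=33
24. q=(31,2) nearest=13 d=5 new=(31,2) → blocked by [29,33]×[4,6], reject
25. q=(26,2) nearest=13 d=5 new=(26,2) → add node 15 parent=13 cost=38
26. q=(13,1) nearest=14 d=4 new=(13,1) → blocked by [11,20]×[1,3], reject
27. q=(6,5) nearest=0 d=4 new=(6,5) → blocked by [6,11]×[4,8], reject
28. q=(27,14) nearest=8 d=1 new=(27,14) → add node 16 parent=8 cost=34
29. q=(6,2) nearest=0 d=4 new=(6,2) → add node 17 parent=0 cost=4
30. q=(14,0) nearest=9 d=5 new=(14,0) → blocked by [11,20]×[1,3], reject

Parent of node 15: 13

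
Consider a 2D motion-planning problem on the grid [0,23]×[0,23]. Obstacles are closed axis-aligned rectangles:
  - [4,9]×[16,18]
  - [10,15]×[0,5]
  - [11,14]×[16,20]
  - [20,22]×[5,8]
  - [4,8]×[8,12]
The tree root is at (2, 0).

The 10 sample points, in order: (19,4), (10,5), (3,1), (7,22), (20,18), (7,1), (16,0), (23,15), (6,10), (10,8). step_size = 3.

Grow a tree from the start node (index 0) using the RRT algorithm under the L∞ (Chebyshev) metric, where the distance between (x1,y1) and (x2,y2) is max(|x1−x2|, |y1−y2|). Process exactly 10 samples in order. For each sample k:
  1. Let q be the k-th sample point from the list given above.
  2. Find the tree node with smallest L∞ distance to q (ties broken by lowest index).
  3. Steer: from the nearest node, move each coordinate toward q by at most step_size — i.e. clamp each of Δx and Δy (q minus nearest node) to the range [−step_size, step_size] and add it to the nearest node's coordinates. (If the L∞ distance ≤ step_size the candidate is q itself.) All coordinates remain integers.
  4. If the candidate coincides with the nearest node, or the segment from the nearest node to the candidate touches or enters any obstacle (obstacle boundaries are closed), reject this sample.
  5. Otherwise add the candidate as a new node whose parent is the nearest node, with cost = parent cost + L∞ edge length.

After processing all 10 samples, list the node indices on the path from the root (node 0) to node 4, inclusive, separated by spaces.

Path: 0 1 2 4

1. q=(19,4) nearest=0 d=17 new=(5,3) → add node 1 parent=0 cost=3
2. q=(10,5) nearest=1 d=5 new=(8,5) → add node 2 parent=1 cost=6
3. q=(3,1) nearest=0 d=1 new=(3,1) → add node 3 parent=0 cost=1
4. q=(7,22) nearest=2 d=17 new=(7,8) → blocked by [4,8]×[8,12], reject
5. q=(20,18) nearest=2 d=13 new=(11,8) → add node 4 parent=2 cost=9
6. q=(7,1) nearest=1 d=2 new=(7,1) → add node 5 parent=1 cost=5
7. q=(16,0) nearest=2 d=8 new=(11,2) → blocked by [10,15]×[0,5], reject
8. q=(23,15) nearest=4 d=12 new=(14,11) → add node 6 parent=4 cost=12
9. q=(6,10) nearest=2 d=5 new=(6,8) → blocked by [4,8]×[8,12], reject
10. q=(10,8) nearest=4 d=1 new=(10,8) → add node 7 parent=4 cost=10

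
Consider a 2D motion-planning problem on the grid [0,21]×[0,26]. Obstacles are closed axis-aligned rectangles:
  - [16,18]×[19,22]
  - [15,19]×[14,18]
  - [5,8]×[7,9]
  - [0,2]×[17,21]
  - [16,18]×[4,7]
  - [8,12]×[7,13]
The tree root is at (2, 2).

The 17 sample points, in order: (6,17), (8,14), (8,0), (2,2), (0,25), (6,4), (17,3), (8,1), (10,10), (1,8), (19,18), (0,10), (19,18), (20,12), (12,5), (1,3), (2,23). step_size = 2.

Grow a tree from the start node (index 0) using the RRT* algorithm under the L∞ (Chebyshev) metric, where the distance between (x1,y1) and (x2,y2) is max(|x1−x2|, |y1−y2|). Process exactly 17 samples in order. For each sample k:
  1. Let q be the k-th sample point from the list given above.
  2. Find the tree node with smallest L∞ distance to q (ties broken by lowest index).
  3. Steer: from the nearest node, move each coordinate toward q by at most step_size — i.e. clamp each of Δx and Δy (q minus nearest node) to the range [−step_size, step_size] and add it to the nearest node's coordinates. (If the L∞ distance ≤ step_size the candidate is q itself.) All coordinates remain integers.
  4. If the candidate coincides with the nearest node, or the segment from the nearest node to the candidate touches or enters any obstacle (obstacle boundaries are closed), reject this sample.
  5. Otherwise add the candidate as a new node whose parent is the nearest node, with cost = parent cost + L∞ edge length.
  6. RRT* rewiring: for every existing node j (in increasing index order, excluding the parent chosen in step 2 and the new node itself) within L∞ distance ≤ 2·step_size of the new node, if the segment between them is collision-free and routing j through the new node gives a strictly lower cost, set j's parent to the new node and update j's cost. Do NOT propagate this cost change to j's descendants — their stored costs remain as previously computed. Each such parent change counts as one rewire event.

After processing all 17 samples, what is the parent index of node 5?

Parent of node 5: 2

1. q=(6,17) nearest=0 d=15 new=(4,4) → add node 1 parent=0 cost=2
2. q=(8,14) nearest=1 d=10 new=(6,6) → add node 2 parent=1 cost=4
3. q=(8,0) nearest=1 d=4 new=(6,2) → add node 3 parent=1 cost=4
4. q=(2,2) nearest=0 d=0 → coincident, reject
5. q=(0,25) nearest=2 d=19 new=(4,8) → blocked by [5,8]×[7,9], reject
6. q=(6,4) nearest=1 d=2 new=(6,4) → add node 4 parent=1 cost=4
7. q=(17,3) nearest=2 d=11 new=(8,4) → add node 5 parent=2 cost=6
8. q=(8,1) nearest=3 d=2 new=(8,1) → add node 6 parent=3 cost=6
9. q=(10,10) nearest=2 d=4 new=(8,8) → blocked by [5,8]×[7,9], reject
10. q=(1,8) nearest=1 d=4 new=(2,6) → add node 7 parent=1 cost=4
11. q=(19,18) nearest=2 d=13 new=(8,8) → blocked by [5,8]×[7,9], reject
12. q=(0,10) nearest=7 d=4 new=(0,8) → add node 8 parent=7 cost=6
13. q=(19,18) nearest=2 d=13 new=(8,8) → blocked by [5,8]×[7,9], reject
14. q=(20,12) nearest=5 d=12 new=(10,6) → add node 9 parent=5 cost=8
15. q=(12,5) nearest=9 d=2 new=(12,5) → add node 10 parent=9 cost=10
16. q=(1,3) nearest=0 d=1 new=(1,3) → add node 11 parent=0 cost=1
17. q=(2,23) nearest=8 d=15 new=(2,10) → add node 12 parent=8 cost=8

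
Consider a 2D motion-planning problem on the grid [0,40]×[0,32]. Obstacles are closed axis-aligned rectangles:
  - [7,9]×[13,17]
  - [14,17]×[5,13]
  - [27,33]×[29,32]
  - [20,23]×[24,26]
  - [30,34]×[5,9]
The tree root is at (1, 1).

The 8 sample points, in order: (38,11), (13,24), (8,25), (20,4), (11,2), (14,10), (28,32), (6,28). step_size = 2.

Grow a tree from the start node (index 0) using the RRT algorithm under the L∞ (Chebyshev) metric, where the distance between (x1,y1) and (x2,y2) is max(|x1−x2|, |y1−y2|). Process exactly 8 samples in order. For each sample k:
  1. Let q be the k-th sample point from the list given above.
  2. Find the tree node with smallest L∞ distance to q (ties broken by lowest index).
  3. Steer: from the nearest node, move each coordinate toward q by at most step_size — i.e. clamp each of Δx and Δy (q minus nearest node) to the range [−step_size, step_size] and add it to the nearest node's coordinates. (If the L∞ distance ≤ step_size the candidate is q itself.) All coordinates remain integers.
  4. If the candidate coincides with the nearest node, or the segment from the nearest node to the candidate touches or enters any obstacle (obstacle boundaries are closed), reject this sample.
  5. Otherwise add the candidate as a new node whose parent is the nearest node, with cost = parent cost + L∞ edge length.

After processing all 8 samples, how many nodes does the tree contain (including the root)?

Node count: 9

1. q=(38,11) nearest=0 d=37 new=(3,3) → add node 1 parent=0 cost=2
2. q=(13,24) nearest=1 d=21 new=(5,5) → add node 2 parent=1 cost=4
3. q=(8,25) nearest=2 d=20 new=(7,7) → add node 3 parent=2 cost=6
4. q=(20,4) nearest=3 d=13 new=(9,5) → add node 4 parent=3 cost=8
5. q=(11,2) nearest=4 d=3 new=(11,3) → add node 5 parent=4 cost=10
6. q=(14,10) nearest=4 d=5 new=(11,7) → add node 6 parent=4 cost=10
7. q=(28,32) nearest=3 d=25 new=(9,9) → add node 7 parent=3 cost=8
8. q=(6,28) nearest=7 d=19 new=(7,11) → add node 8 parent=7 cost=10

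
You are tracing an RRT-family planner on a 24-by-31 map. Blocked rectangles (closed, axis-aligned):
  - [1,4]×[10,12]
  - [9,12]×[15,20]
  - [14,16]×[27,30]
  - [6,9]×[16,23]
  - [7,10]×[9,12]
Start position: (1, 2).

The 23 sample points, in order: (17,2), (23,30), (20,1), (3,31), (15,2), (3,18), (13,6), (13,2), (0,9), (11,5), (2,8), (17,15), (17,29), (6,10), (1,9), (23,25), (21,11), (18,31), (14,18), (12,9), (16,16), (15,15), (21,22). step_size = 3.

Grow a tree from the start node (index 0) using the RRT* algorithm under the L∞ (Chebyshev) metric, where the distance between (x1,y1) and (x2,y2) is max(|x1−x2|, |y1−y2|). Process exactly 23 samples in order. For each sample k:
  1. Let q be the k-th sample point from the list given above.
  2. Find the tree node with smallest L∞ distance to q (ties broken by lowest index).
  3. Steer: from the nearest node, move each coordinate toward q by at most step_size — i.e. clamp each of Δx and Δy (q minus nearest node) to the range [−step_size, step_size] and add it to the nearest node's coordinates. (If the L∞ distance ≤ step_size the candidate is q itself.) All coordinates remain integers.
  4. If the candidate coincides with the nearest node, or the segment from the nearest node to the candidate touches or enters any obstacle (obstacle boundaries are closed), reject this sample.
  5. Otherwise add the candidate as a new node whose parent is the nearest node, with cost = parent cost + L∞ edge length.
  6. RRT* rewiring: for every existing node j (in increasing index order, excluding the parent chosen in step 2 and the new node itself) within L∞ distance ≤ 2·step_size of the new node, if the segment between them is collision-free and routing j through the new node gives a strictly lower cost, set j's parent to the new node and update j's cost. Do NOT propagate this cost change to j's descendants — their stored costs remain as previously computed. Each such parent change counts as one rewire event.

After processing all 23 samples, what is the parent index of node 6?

Parent of node 6: 5

1. q=(17,2) nearest=0 d=16 new=(4,2) → add node 1 parent=0 cost=3
2. q=(23,30) nearest=0 d=28 new=(4,5) → add node 2 parent=0 cost=3
3. q=(20,1) nearest=1 d=16 new=(7,1) → add node 3 parent=1 cost=6
4. q=(3,31) nearest=2 d=26 new=(3,8) → add node 4 parent=2 cost=6
5. q=(15,2) nearest=3 d=8 new=(10,2) → add node 5 parent=3 cost=9
6. q=(3,18) nearest=4 d=10 new=(3,11) → blocked by [1,4]×[10,12], reject
7. q=(13,6) nearest=5 d=4 new=(13,5) → add node 6 parent=5 cost=12
8. q=(13,2) nearest=5 d=3 new=(13,2) → add node 7 parent=5 cost=12
9. q=(0,9) nearest=4 d=3 new=(0,9) → add node 8 parent=4 cost=9
10. q=(11,5) nearest=6 d=2 new=(11,5) → add node 9 parent=6 cost=14
11. q=(2,8) nearest=4 d=1 new=(2,8) → add node 10 parent=4 cost=7
12. q=(17,15) nearest=6 d=10 new=(16,8) → add node 11 parent=6 cost=15
13. q=(17,29) nearest=8 d=20 new=(3,12) → blocked by [1,4]×[10,12], reject
14. q=(6,10) nearest=4 d=3 new=(6,10) → add node 12 parent=4 cost=9
15. q=(1,9) nearest=8 d=1 new=(1,9) → add node 13 parent=8 cost=10
16. q=(23,25) nearest=11 d=17 new=(19,11) → add node 14 parent=11 cost=18
17. q=(21,11) nearest=14 d=2 new=(21,11) → add node 15 parent=14 cost=20
18. q=(18,31) nearest=14 d=20 new=(18,14) → add node 16 parent=14 cost=21
19. q=(14,18) nearest=16 d=4 new=(15,17) → add node 17 parent=16 cost=24
20. q=(12,9) nearest=6 d=4 new=(12,8) → add node 18 parent=6 cost=15
21. q=(16,16) nearest=17 d=1 new=(16,16) → add node 19 parent=17 cost=25
22. q=(15,15) nearest=19 d=1 new=(15,15) → add node 20 parent=19 cost=26
23. q=(21,22) nearest=17 d=6 new=(18,20) → add node 21 parent=17 cost=27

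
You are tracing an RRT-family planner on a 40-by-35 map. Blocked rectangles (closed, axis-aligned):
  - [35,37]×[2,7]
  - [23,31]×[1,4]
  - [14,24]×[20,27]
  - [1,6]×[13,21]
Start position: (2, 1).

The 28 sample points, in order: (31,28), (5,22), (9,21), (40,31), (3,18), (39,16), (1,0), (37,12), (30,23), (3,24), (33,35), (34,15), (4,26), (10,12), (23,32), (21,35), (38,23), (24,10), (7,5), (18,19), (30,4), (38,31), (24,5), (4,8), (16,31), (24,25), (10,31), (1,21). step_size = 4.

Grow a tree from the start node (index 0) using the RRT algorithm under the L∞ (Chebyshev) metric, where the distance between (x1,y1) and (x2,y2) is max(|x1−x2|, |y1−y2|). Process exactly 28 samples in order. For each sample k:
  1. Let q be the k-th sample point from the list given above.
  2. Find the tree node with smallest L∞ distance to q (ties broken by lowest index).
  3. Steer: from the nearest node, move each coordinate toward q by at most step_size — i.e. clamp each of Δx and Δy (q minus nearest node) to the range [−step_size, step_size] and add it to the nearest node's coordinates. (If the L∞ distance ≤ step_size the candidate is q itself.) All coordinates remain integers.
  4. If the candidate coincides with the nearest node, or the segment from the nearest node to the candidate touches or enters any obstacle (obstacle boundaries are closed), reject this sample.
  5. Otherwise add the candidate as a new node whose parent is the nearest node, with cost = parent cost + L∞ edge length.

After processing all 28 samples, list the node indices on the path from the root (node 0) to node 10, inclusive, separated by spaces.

Path: 0 1 2 3 4 5 7 8 10

1. q=(31,28) nearest=0 d=29 new=(6,5) → add node 1 parent=0 cost=4
2. q=(5,22) nearest=1 d=17 new=(5,9) → add node 2 parent=1 cost=8
3. q=(9,21) nearest=2 d=12 new=(9,13) → add node 3 parent=2 cost=12
4. q=(40,31) nearest=3 d=31 new=(13,17) → add node 4 parent=3 cost=16
5. q=(3,18) nearest=3 d=6 new=(5,17) → blocked by [1,6]×[13,21], reject
6. q=(39,16) nearest=4 d=26 new=(17,16) → add node 5 parent=4 cost=20
7. q=(1,0) nearest=0 d=1 new=(1,0) → add node 6 parent=0 cost=1
8. q=(37,12) nearest=5 d=20 new=(21,12) → add node 7 parent=5 cost=24
9. q=(30,23) nearest=7 d=11 new=(25,16) → add node 8 parent=7 cost=28
10. q=(3,24) nearest=4 d=10 new=(9,21) → add node 9 parent=4 cost=20
11. q=(33,35) nearest=5 d=19 new=(21,20) → blocked by [14,24]×[20,27], reject
12. q=(34,15) nearest=8 d=9 new=(29,15) → add node 10 parent=8 cost=32
13. q=(4,26) nearest=9 d=5 new=(5,25) → add node 11 parent=9 cost=24
14. q=(10,12) nearest=3 d=1 new=(10,12) → add node 12 parent=3 cost=13
15. q=(23,32) nearest=9 d=14 new=(13,25) → add node 13 parent=9 cost=24
16. q=(21,35) nearest=13 d=10 new=(17,29) → blocked by [14,24]×[20,27], reject
17. q=(38,23) nearest=10 d=9 new=(33,19) → add node 14 parent=10 cost=36
18. q=(24,10) nearest=7 d=3 new=(24,10) → add node 15 parent=7 cost=27
19. q=(7,5) nearest=1 d=1 new=(7,5) → add node 16 parent=1 cost=5
20. q=(18,19) nearest=5 d=3 new=(18,19) → add node 17 parent=5 cost=23
21. q=(30,4) nearest=15 d=6 new=(28,6) → add node 18 parent=15 cost=31
22. q=(38,31) nearest=14 d=12 new=(37,23) → add node 19 parent=14 cost=40
23. q=(24,5) nearest=18 d=4 new=(24,5) → add node 20 parent=18 cost=35
24. q=(4,8) nearest=2 d=1 new=(4,8) → add node 21 parent=2 cost=9
25. q=(16,31) nearest=13 d=6 new=(16,29) → blocked by [14,24]×[20,27], reject
26. q=(24,25) nearest=17 d=6 new=(22,23) → blocked by [14,24]×[20,27], reject
27. q=(10,31) nearest=11 d=6 new=(9,29) → add node 22 parent=11 cost=28
28. q=(1,21) nearest=11 d=4 new=(1,21) → blocked by [1,6]×[13,21], reject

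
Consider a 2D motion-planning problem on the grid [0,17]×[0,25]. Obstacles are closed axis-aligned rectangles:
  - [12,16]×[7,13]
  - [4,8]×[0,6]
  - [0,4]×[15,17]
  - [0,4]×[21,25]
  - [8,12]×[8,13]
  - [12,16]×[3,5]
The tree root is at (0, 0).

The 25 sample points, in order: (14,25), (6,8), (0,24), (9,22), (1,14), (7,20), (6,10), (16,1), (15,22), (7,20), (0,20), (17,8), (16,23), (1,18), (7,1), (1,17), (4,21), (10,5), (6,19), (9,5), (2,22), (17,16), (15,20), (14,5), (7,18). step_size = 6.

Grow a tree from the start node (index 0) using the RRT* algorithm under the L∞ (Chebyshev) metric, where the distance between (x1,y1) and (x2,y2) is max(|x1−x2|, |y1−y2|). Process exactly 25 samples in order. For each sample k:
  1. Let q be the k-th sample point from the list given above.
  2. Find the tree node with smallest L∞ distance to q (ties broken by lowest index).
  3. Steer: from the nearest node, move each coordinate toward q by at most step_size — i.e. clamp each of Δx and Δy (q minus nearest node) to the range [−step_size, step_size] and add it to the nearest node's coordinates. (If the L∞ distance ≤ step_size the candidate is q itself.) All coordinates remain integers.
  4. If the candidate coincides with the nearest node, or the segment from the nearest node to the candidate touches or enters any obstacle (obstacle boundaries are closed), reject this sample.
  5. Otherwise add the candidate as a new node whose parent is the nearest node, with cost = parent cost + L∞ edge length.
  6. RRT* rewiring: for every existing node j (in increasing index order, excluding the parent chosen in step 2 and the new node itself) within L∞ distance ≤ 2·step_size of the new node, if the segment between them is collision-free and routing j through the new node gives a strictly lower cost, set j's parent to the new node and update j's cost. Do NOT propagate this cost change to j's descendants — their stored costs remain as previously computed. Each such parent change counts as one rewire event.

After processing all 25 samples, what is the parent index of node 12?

1. q=(14,25) nearest=0 d=25 new=(6,6) → blocked by [4,8]×[0,6], reject
2. q=(6,8) nearest=0 d=8 new=(6,6) → blocked by [4,8]×[0,6], reject
3. q=(0,24) nearest=0 d=24 new=(0,6) → add node 1 parent=0 cost=6
4. q=(9,22) nearest=1 d=16 new=(6,12) → add node 2 parent=1 cost=12
5. q=(1,14) nearest=2 d=5 new=(1,14) → add node 3 parent=2 cost=17
6. q=(7,20) nearest=3 d=6 new=(7,20) → blocked by [0,4]×[15,17], reject
7. q=(6,10) nearest=2 d=2 new=(6,10) → add node 4 parent=2 cost=14
8. q=(16,1) nearest=4 d=10 new=(12,4) → blocked by [8,12]×[8,13], reject
9. q=(15,22) nearest=2 d=10 new=(12,18) → add node 5 parent=2 cost=18
10. q=(7,20) nearest=5 d=5 new=(7,20) → add node 6 parent=5 cost=23
11. q=(0,20) nearest=3 d=6 new=(0,20) → blocked by [0,4]×[15,17], reject
12. q=(17,8) nearest=5 d=10 new=(17,12) → add node 7 parent=5 cost=24
13. q=(16,23) nearest=5 d=5 new=(16,23) → add node 8 parent=5 cost=23
14. q=(1,18) nearest=3 d=4 new=(1,18) → blocked by [0,4]×[15,17], reject
15. q=(7,1) nearest=0 d=7 new=(6,1) → blocked by [4,8]×[0,6], reject
16. q=(1,17) nearest=3 d=3 new=(1,17) → blocked by [0,4]×[15,17], reject
17. q=(4,21) nearest=6 d=3 new=(4,21) → blocked by [0,4]×[21,25], reject
18. q=(10,5) nearest=4 d=5 new=(10,5) → add node 9 parent=4 cost=19
19. q=(6,19) nearest=6 d=1 new=(6,19) → add node 10 parent=6 cost=24
20. q=(9,5) nearest=9 d=1 new=(9,5) → add node 11 parent=9 cost=20
21. q=(2,22) nearest=10 d=4 new=(2,22) → blocked by [0,4]×[21,25], reject
22. q=(17,16) nearest=7 d=4 new=(17,16) → add node 12 parent=7 cost=28
23. q=(15,20) nearest=5 d=3 new=(15,20) → add node 13 parent=5 cost=21; rewire 12→13 (25<28)
24. q=(14,5) nearest=9 d=4 new=(14,5) → blocked by [12,16]×[3,5], reject
25. q=(7,18) nearest=10 d=1 new=(7,18) → add node 14 parent=10 cost=25

Parent of node 12: 13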